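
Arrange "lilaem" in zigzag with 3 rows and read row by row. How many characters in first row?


Zigzag "lilaem" into 3 rows:
Placing characters:
  'l' => row 0
  'i' => row 1
  'l' => row 2
  'a' => row 1
  'e' => row 0
  'm' => row 1
Rows:
  Row 0: "le"
  Row 1: "iam"
  Row 2: "l"
First row length: 2

2


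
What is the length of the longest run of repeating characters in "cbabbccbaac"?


Input: "cbabbccbaac"
Scanning for longest run:
  Position 1 ('b'): new char, reset run to 1
  Position 2 ('a'): new char, reset run to 1
  Position 3 ('b'): new char, reset run to 1
  Position 4 ('b'): continues run of 'b', length=2
  Position 5 ('c'): new char, reset run to 1
  Position 6 ('c'): continues run of 'c', length=2
  Position 7 ('b'): new char, reset run to 1
  Position 8 ('a'): new char, reset run to 1
  Position 9 ('a'): continues run of 'a', length=2
  Position 10 ('c'): new char, reset run to 1
Longest run: 'b' with length 2

2


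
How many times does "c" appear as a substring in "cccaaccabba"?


Searching for "c" in "cccaaccabba"
Scanning each position:
  Position 0: "c" => MATCH
  Position 1: "c" => MATCH
  Position 2: "c" => MATCH
  Position 3: "a" => no
  Position 4: "a" => no
  Position 5: "c" => MATCH
  Position 6: "c" => MATCH
  Position 7: "a" => no
  Position 8: "b" => no
  Position 9: "b" => no
  Position 10: "a" => no
Total occurrences: 5

5


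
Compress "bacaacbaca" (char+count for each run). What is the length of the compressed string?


Input: bacaacbaca
Runs:
  'b' x 1 => "b1"
  'a' x 1 => "a1"
  'c' x 1 => "c1"
  'a' x 2 => "a2"
  'c' x 1 => "c1"
  'b' x 1 => "b1"
  'a' x 1 => "a1"
  'c' x 1 => "c1"
  'a' x 1 => "a1"
Compressed: "b1a1c1a2c1b1a1c1a1"
Compressed length: 18

18


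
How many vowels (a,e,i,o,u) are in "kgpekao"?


Input: kgpekao
Checking each character:
  'k' at position 0: consonant
  'g' at position 1: consonant
  'p' at position 2: consonant
  'e' at position 3: vowel (running total: 1)
  'k' at position 4: consonant
  'a' at position 5: vowel (running total: 2)
  'o' at position 6: vowel (running total: 3)
Total vowels: 3

3


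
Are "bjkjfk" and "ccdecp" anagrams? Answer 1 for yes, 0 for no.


Strings: "bjkjfk", "ccdecp"
Sorted first:  bfjjkk
Sorted second: cccdep
Differ at position 0: 'b' vs 'c' => not anagrams

0


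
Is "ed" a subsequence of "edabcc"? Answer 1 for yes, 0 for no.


Check if "ed" is a subsequence of "edabcc"
Greedy scan:
  Position 0 ('e'): matches sub[0] = 'e'
  Position 1 ('d'): matches sub[1] = 'd'
  Position 2 ('a'): no match needed
  Position 3 ('b'): no match needed
  Position 4 ('c'): no match needed
  Position 5 ('c'): no match needed
All 2 characters matched => is a subsequence

1


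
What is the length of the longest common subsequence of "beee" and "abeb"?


LCS of "beee" and "abeb"
DP table:
           a    b    e    b
      0    0    0    0    0
  b   0    0    1    1    1
  e   0    0    1    2    2
  e   0    0    1    2    2
  e   0    0    1    2    2
LCS length = dp[4][4] = 2

2


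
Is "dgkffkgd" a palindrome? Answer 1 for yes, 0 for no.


Input: dgkffkgd
Reversed: dgkffkgd
  Compare pos 0 ('d') with pos 7 ('d'): match
  Compare pos 1 ('g') with pos 6 ('g'): match
  Compare pos 2 ('k') with pos 5 ('k'): match
  Compare pos 3 ('f') with pos 4 ('f'): match
Result: palindrome

1


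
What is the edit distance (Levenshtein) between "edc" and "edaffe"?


Computing edit distance: "edc" -> "edaffe"
DP table:
           e    d    a    f    f    e
      0    1    2    3    4    5    6
  e   1    0    1    2    3    4    5
  d   2    1    0    1    2    3    4
  c   3    2    1    1    2    3    4
Edit distance = dp[3][6] = 4

4


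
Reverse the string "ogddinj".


Input: ogddinj
Reading characters right to left:
  Position 6: 'j'
  Position 5: 'n'
  Position 4: 'i'
  Position 3: 'd'
  Position 2: 'd'
  Position 1: 'g'
  Position 0: 'o'
Reversed: jniddgo

jniddgo


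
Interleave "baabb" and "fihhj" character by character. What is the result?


Interleaving "baabb" and "fihhj":
  Position 0: 'b' from first, 'f' from second => "bf"
  Position 1: 'a' from first, 'i' from second => "ai"
  Position 2: 'a' from first, 'h' from second => "ah"
  Position 3: 'b' from first, 'h' from second => "bh"
  Position 4: 'b' from first, 'j' from second => "bj"
Result: bfaiahbhbj

bfaiahbhbj


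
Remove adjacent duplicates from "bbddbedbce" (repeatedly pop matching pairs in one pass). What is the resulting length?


Input: bbddbedbce
Stack-based adjacent duplicate removal:
  Read 'b': push. Stack: b
  Read 'b': matches stack top 'b' => pop. Stack: (empty)
  Read 'd': push. Stack: d
  Read 'd': matches stack top 'd' => pop. Stack: (empty)
  Read 'b': push. Stack: b
  Read 'e': push. Stack: be
  Read 'd': push. Stack: bed
  Read 'b': push. Stack: bedb
  Read 'c': push. Stack: bedbc
  Read 'e': push. Stack: bedbce
Final stack: "bedbce" (length 6)

6


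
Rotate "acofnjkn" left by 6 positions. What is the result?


Input: "acofnjkn", rotate left by 6
First 6 characters: "acofnj"
Remaining characters: "kn"
Concatenate remaining + first: "kn" + "acofnj" = "knacofnj"

knacofnj


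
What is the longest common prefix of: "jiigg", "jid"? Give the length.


Words: jiigg, jid
  Position 0: all 'j' => match
  Position 1: all 'i' => match
  Position 2: ('i', 'd') => mismatch, stop
LCP = "ji" (length 2)

2


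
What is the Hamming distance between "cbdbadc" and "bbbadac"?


Comparing "cbdbadc" and "bbbadac" position by position:
  Position 0: 'c' vs 'b' => differ
  Position 1: 'b' vs 'b' => same
  Position 2: 'd' vs 'b' => differ
  Position 3: 'b' vs 'a' => differ
  Position 4: 'a' vs 'd' => differ
  Position 5: 'd' vs 'a' => differ
  Position 6: 'c' vs 'c' => same
Total differences (Hamming distance): 5

5


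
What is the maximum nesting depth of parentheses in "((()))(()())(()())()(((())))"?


Input: "((()))(()())(()())()(((())))"
Tracking depth:
  Position 0 '(': depth becomes 1
  Position 1 '(': depth becomes 2
  Position 2 '(': depth becomes 3
  Position 3 ')': depth becomes 2
  Position 4 ')': depth becomes 1
  Position 5 ')': depth becomes 0
  Position 6 '(': depth becomes 1
  Position 7 '(': depth becomes 2
  Position 8 ')': depth becomes 1
  Position 9 '(': depth becomes 2
  Position 10 ')': depth becomes 1
  Position 11 ')': depth becomes 0
  Position 12 '(': depth becomes 1
  Position 13 '(': depth becomes 2
  Position 14 ')': depth becomes 1
  Position 15 '(': depth becomes 2
  Position 16 ')': depth becomes 1
  Position 17 ')': depth becomes 0
  Position 18 '(': depth becomes 1
  Position 19 ')': depth becomes 0
  Position 20 '(': depth becomes 1
  Position 21 '(': depth becomes 2
  Position 22 '(': depth becomes 3
  Position 23 '(': depth becomes 4
  Position 24 ')': depth becomes 3
  Position 25 ')': depth becomes 2
  Position 26 ')': depth becomes 1
  Position 27 ')': depth becomes 0
Maximum depth reached: 4

4


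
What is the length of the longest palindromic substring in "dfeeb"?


Input: "dfeeb"
Checking substrings for palindromes:
  [2:4] "ee" (len 2) => palindrome
Longest palindromic substring: "ee" with length 2

2


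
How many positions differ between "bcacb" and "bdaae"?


Comparing "bcacb" and "bdaae" position by position:
  Position 0: 'b' vs 'b' => same
  Position 1: 'c' vs 'd' => DIFFER
  Position 2: 'a' vs 'a' => same
  Position 3: 'c' vs 'a' => DIFFER
  Position 4: 'b' vs 'e' => DIFFER
Positions that differ: 3

3


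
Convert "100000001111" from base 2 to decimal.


Input: "100000001111" in base 2
Positional expansion:
  Digit '1' (value 1) x 2^11 = 2048
  Digit '0' (value 0) x 2^10 = 0
  Digit '0' (value 0) x 2^9 = 0
  Digit '0' (value 0) x 2^8 = 0
  Digit '0' (value 0) x 2^7 = 0
  Digit '0' (value 0) x 2^6 = 0
  Digit '0' (value 0) x 2^5 = 0
  Digit '0' (value 0) x 2^4 = 0
  Digit '1' (value 1) x 2^3 = 8
  Digit '1' (value 1) x 2^2 = 4
  Digit '1' (value 1) x 2^1 = 2
  Digit '1' (value 1) x 2^0 = 1
Sum = 2063

2063


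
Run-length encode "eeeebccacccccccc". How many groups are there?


Input: eeeebccacccccccc
Scanning for consecutive runs:
  Group 1: 'e' x 4 (positions 0-3)
  Group 2: 'b' x 1 (positions 4-4)
  Group 3: 'c' x 2 (positions 5-6)
  Group 4: 'a' x 1 (positions 7-7)
  Group 5: 'c' x 8 (positions 8-15)
Total groups: 5

5


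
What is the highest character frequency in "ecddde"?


Input: ecddde
Character counts:
  'c': 1
  'd': 3
  'e': 2
Maximum frequency: 3

3


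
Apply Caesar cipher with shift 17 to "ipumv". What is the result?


Caesar cipher: shift "ipumv" by 17
  'i' (pos 8) + 17 = pos 25 = 'z'
  'p' (pos 15) + 17 = pos 6 = 'g'
  'u' (pos 20) + 17 = pos 11 = 'l'
  'm' (pos 12) + 17 = pos 3 = 'd'
  'v' (pos 21) + 17 = pos 12 = 'm'
Result: zgldm

zgldm


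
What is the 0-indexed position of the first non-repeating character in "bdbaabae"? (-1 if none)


Input: bdbaabae
Character frequencies:
  'a': 3
  'b': 3
  'd': 1
  'e': 1
Scanning left to right for freq == 1:
  Position 0 ('b'): freq=3, skip
  Position 1 ('d'): unique! => answer = 1

1


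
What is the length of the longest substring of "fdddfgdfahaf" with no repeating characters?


Input: "fdddfgdfahaf"
Sliding window (track last position of each char):
  Position 0 ('f'): window [0,0] length 1 -- new best
  Position 1 ('d'): window [0,1] length 2 -- new best
  Position 2 ('d'): repeat (last at 1), move window start to 2
  Position 2 ('d'): window [2,2] length 1
  Position 3 ('d'): repeat (last at 2), move window start to 3
  Position 3 ('d'): window [3,3] length 1
  Position 4 ('f'): window [3,4] length 2
  Position 5 ('g'): window [3,5] length 3 -- new best
  Position 6 ('d'): repeat (last at 3), move window start to 4
  Position 6 ('d'): window [4,6] length 3
  Position 7 ('f'): repeat (last at 4), move window start to 5
  Position 7 ('f'): window [5,7] length 3
  Position 8 ('a'): window [5,8] length 4 -- new best
  Position 9 ('h'): window [5,9] length 5 -- new best
  Position 10 ('a'): repeat (last at 8), move window start to 9
  Position 10 ('a'): window [9,10] length 2
  Position 11 ('f'): window [9,11] length 3
Longest substring with no repeats: "gdfah" with length 5

5


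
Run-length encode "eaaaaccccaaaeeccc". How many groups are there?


Input: eaaaaccccaaaeeccc
Scanning for consecutive runs:
  Group 1: 'e' x 1 (positions 0-0)
  Group 2: 'a' x 4 (positions 1-4)
  Group 3: 'c' x 4 (positions 5-8)
  Group 4: 'a' x 3 (positions 9-11)
  Group 5: 'e' x 2 (positions 12-13)
  Group 6: 'c' x 3 (positions 14-16)
Total groups: 6

6


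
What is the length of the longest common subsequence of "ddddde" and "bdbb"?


LCS of "ddddde" and "bdbb"
DP table:
           b    d    b    b
      0    0    0    0    0
  d   0    0    1    1    1
  d   0    0    1    1    1
  d   0    0    1    1    1
  d   0    0    1    1    1
  d   0    0    1    1    1
  e   0    0    1    1    1
LCS length = dp[6][4] = 1

1


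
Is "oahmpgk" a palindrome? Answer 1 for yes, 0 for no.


Input: oahmpgk
Reversed: kgpmhao
  Compare pos 0 ('o') with pos 6 ('k'): MISMATCH
  Compare pos 1 ('a') with pos 5 ('g'): MISMATCH
  Compare pos 2 ('h') with pos 4 ('p'): MISMATCH
Result: not a palindrome

0


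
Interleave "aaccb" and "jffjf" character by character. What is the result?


Interleaving "aaccb" and "jffjf":
  Position 0: 'a' from first, 'j' from second => "aj"
  Position 1: 'a' from first, 'f' from second => "af"
  Position 2: 'c' from first, 'f' from second => "cf"
  Position 3: 'c' from first, 'j' from second => "cj"
  Position 4: 'b' from first, 'f' from second => "bf"
Result: ajafcfcjbf

ajafcfcjbf


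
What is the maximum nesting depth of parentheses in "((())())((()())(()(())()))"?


Input: "((())())((()())(()(())()))"
Tracking depth:
  Position 0 '(': depth becomes 1
  Position 1 '(': depth becomes 2
  Position 2 '(': depth becomes 3
  Position 3 ')': depth becomes 2
  Position 4 ')': depth becomes 1
  Position 5 '(': depth becomes 2
  Position 6 ')': depth becomes 1
  Position 7 ')': depth becomes 0
  Position 8 '(': depth becomes 1
  Position 9 '(': depth becomes 2
  Position 10 '(': depth becomes 3
  Position 11 ')': depth becomes 2
  Position 12 '(': depth becomes 3
  Position 13 ')': depth becomes 2
  Position 14 ')': depth becomes 1
  Position 15 '(': depth becomes 2
  Position 16 '(': depth becomes 3
  Position 17 ')': depth becomes 2
  Position 18 '(': depth becomes 3
  Position 19 '(': depth becomes 4
  Position 20 ')': depth becomes 3
  Position 21 ')': depth becomes 2
  Position 22 '(': depth becomes 3
  Position 23 ')': depth becomes 2
  Position 24 ')': depth becomes 1
  Position 25 ')': depth becomes 0
Maximum depth reached: 4

4


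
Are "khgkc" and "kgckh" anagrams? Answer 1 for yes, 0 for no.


Strings: "khgkc", "kgckh"
Sorted first:  cghkk
Sorted second: cghkk
Sorted forms match => anagrams

1


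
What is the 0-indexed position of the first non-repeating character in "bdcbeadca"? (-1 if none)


Input: bdcbeadca
Character frequencies:
  'a': 2
  'b': 2
  'c': 2
  'd': 2
  'e': 1
Scanning left to right for freq == 1:
  Position 0 ('b'): freq=2, skip
  Position 1 ('d'): freq=2, skip
  Position 2 ('c'): freq=2, skip
  Position 3 ('b'): freq=2, skip
  Position 4 ('e'): unique! => answer = 4

4


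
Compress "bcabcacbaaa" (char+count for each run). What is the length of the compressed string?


Input: bcabcacbaaa
Runs:
  'b' x 1 => "b1"
  'c' x 1 => "c1"
  'a' x 1 => "a1"
  'b' x 1 => "b1"
  'c' x 1 => "c1"
  'a' x 1 => "a1"
  'c' x 1 => "c1"
  'b' x 1 => "b1"
  'a' x 3 => "a3"
Compressed: "b1c1a1b1c1a1c1b1a3"
Compressed length: 18

18


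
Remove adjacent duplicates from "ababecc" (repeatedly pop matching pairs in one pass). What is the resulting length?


Input: ababecc
Stack-based adjacent duplicate removal:
  Read 'a': push. Stack: a
  Read 'b': push. Stack: ab
  Read 'a': push. Stack: aba
  Read 'b': push. Stack: abab
  Read 'e': push. Stack: ababe
  Read 'c': push. Stack: ababec
  Read 'c': matches stack top 'c' => pop. Stack: ababe
Final stack: "ababe" (length 5)

5


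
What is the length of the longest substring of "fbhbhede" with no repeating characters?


Input: "fbhbhede"
Sliding window (track last position of each char):
  Position 0 ('f'): window [0,0] length 1 -- new best
  Position 1 ('b'): window [0,1] length 2 -- new best
  Position 2 ('h'): window [0,2] length 3 -- new best
  Position 3 ('b'): repeat (last at 1), move window start to 2
  Position 3 ('b'): window [2,3] length 2
  Position 4 ('h'): repeat (last at 2), move window start to 3
  Position 4 ('h'): window [3,4] length 2
  Position 5 ('e'): window [3,5] length 3
  Position 6 ('d'): window [3,6] length 4 -- new best
  Position 7 ('e'): repeat (last at 5), move window start to 6
  Position 7 ('e'): window [6,7] length 2
Longest substring with no repeats: "bhed" with length 4

4


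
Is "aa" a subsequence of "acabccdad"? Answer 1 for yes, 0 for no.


Check if "aa" is a subsequence of "acabccdad"
Greedy scan:
  Position 0 ('a'): matches sub[0] = 'a'
  Position 1 ('c'): no match needed
  Position 2 ('a'): matches sub[1] = 'a'
  Position 3 ('b'): no match needed
  Position 4 ('c'): no match needed
  Position 5 ('c'): no match needed
  Position 6 ('d'): no match needed
  Position 7 ('a'): no match needed
  Position 8 ('d'): no match needed
All 2 characters matched => is a subsequence

1


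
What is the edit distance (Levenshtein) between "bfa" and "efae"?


Computing edit distance: "bfa" -> "efae"
DP table:
           e    f    a    e
      0    1    2    3    4
  b   1    1    2    3    4
  f   2    2    1    2    3
  a   3    3    2    1    2
Edit distance = dp[3][4] = 2

2


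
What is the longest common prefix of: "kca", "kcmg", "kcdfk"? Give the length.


Words: kca, kcmg, kcdfk
  Position 0: all 'k' => match
  Position 1: all 'c' => match
  Position 2: ('a', 'm', 'd') => mismatch, stop
LCP = "kc" (length 2)

2


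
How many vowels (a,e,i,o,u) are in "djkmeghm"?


Input: djkmeghm
Checking each character:
  'd' at position 0: consonant
  'j' at position 1: consonant
  'k' at position 2: consonant
  'm' at position 3: consonant
  'e' at position 4: vowel (running total: 1)
  'g' at position 5: consonant
  'h' at position 6: consonant
  'm' at position 7: consonant
Total vowels: 1

1


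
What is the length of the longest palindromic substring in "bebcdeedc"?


Input: "bebcdeedc"
Checking substrings for palindromes:
  [3:9] "cdeedc" (len 6) => palindrome
  [4:8] "deed" (len 4) => palindrome
  [0:3] "beb" (len 3) => palindrome
  [5:7] "ee" (len 2) => palindrome
Longest palindromic substring: "cdeedc" with length 6

6


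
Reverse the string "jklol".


Input: jklol
Reading characters right to left:
  Position 4: 'l'
  Position 3: 'o'
  Position 2: 'l'
  Position 1: 'k'
  Position 0: 'j'
Reversed: lolkj

lolkj


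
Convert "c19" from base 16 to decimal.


Input: "c19" in base 16
Positional expansion:
  Digit 'c' (value 12) x 16^2 = 3072
  Digit '1' (value 1) x 16^1 = 16
  Digit '9' (value 9) x 16^0 = 9
Sum = 3097

3097


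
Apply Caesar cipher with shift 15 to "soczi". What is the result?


Caesar cipher: shift "soczi" by 15
  's' (pos 18) + 15 = pos 7 = 'h'
  'o' (pos 14) + 15 = pos 3 = 'd'
  'c' (pos 2) + 15 = pos 17 = 'r'
  'z' (pos 25) + 15 = pos 14 = 'o'
  'i' (pos 8) + 15 = pos 23 = 'x'
Result: hdrox

hdrox


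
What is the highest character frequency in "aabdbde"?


Input: aabdbde
Character counts:
  'a': 2
  'b': 2
  'd': 2
  'e': 1
Maximum frequency: 2

2


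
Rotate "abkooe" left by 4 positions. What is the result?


Input: "abkooe", rotate left by 4
First 4 characters: "abko"
Remaining characters: "oe"
Concatenate remaining + first: "oe" + "abko" = "oeabko"

oeabko


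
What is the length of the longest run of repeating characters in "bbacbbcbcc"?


Input: "bbacbbcbcc"
Scanning for longest run:
  Position 1 ('b'): continues run of 'b', length=2
  Position 2 ('a'): new char, reset run to 1
  Position 3 ('c'): new char, reset run to 1
  Position 4 ('b'): new char, reset run to 1
  Position 5 ('b'): continues run of 'b', length=2
  Position 6 ('c'): new char, reset run to 1
  Position 7 ('b'): new char, reset run to 1
  Position 8 ('c'): new char, reset run to 1
  Position 9 ('c'): continues run of 'c', length=2
Longest run: 'b' with length 2

2


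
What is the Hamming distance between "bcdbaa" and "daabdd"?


Comparing "bcdbaa" and "daabdd" position by position:
  Position 0: 'b' vs 'd' => differ
  Position 1: 'c' vs 'a' => differ
  Position 2: 'd' vs 'a' => differ
  Position 3: 'b' vs 'b' => same
  Position 4: 'a' vs 'd' => differ
  Position 5: 'a' vs 'd' => differ
Total differences (Hamming distance): 5

5


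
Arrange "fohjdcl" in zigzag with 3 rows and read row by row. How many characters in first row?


Zigzag "fohjdcl" into 3 rows:
Placing characters:
  'f' => row 0
  'o' => row 1
  'h' => row 2
  'j' => row 1
  'd' => row 0
  'c' => row 1
  'l' => row 2
Rows:
  Row 0: "fd"
  Row 1: "ojc"
  Row 2: "hl"
First row length: 2

2


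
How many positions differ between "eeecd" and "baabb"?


Comparing "eeecd" and "baabb" position by position:
  Position 0: 'e' vs 'b' => DIFFER
  Position 1: 'e' vs 'a' => DIFFER
  Position 2: 'e' vs 'a' => DIFFER
  Position 3: 'c' vs 'b' => DIFFER
  Position 4: 'd' vs 'b' => DIFFER
Positions that differ: 5

5


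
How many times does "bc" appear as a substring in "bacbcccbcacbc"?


Searching for "bc" in "bacbcccbcacbc"
Scanning each position:
  Position 0: "ba" => no
  Position 1: "ac" => no
  Position 2: "cb" => no
  Position 3: "bc" => MATCH
  Position 4: "cc" => no
  Position 5: "cc" => no
  Position 6: "cb" => no
  Position 7: "bc" => MATCH
  Position 8: "ca" => no
  Position 9: "ac" => no
  Position 10: "cb" => no
  Position 11: "bc" => MATCH
Total occurrences: 3

3


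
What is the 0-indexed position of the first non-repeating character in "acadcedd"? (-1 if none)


Input: acadcedd
Character frequencies:
  'a': 2
  'c': 2
  'd': 3
  'e': 1
Scanning left to right for freq == 1:
  Position 0 ('a'): freq=2, skip
  Position 1 ('c'): freq=2, skip
  Position 2 ('a'): freq=2, skip
  Position 3 ('d'): freq=3, skip
  Position 4 ('c'): freq=2, skip
  Position 5 ('e'): unique! => answer = 5

5


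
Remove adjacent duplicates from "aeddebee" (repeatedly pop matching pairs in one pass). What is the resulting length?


Input: aeddebee
Stack-based adjacent duplicate removal:
  Read 'a': push. Stack: a
  Read 'e': push. Stack: ae
  Read 'd': push. Stack: aed
  Read 'd': matches stack top 'd' => pop. Stack: ae
  Read 'e': matches stack top 'e' => pop. Stack: a
  Read 'b': push. Stack: ab
  Read 'e': push. Stack: abe
  Read 'e': matches stack top 'e' => pop. Stack: ab
Final stack: "ab" (length 2)

2


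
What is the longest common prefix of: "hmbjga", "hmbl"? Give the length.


Words: hmbjga, hmbl
  Position 0: all 'h' => match
  Position 1: all 'm' => match
  Position 2: all 'b' => match
  Position 3: ('j', 'l') => mismatch, stop
LCP = "hmb" (length 3)

3


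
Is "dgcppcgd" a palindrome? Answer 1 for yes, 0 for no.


Input: dgcppcgd
Reversed: dgcppcgd
  Compare pos 0 ('d') with pos 7 ('d'): match
  Compare pos 1 ('g') with pos 6 ('g'): match
  Compare pos 2 ('c') with pos 5 ('c'): match
  Compare pos 3 ('p') with pos 4 ('p'): match
Result: palindrome

1


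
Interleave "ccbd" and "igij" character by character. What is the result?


Interleaving "ccbd" and "igij":
  Position 0: 'c' from first, 'i' from second => "ci"
  Position 1: 'c' from first, 'g' from second => "cg"
  Position 2: 'b' from first, 'i' from second => "bi"
  Position 3: 'd' from first, 'j' from second => "dj"
Result: cicgbidj

cicgbidj


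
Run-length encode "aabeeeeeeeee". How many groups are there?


Input: aabeeeeeeeee
Scanning for consecutive runs:
  Group 1: 'a' x 2 (positions 0-1)
  Group 2: 'b' x 1 (positions 2-2)
  Group 3: 'e' x 9 (positions 3-11)
Total groups: 3

3


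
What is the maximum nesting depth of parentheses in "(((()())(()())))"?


Input: "(((()())(()())))"
Tracking depth:
  Position 0 '(': depth becomes 1
  Position 1 '(': depth becomes 2
  Position 2 '(': depth becomes 3
  Position 3 '(': depth becomes 4
  Position 4 ')': depth becomes 3
  Position 5 '(': depth becomes 4
  Position 6 ')': depth becomes 3
  Position 7 ')': depth becomes 2
  Position 8 '(': depth becomes 3
  Position 9 '(': depth becomes 4
  Position 10 ')': depth becomes 3
  Position 11 '(': depth becomes 4
  Position 12 ')': depth becomes 3
  Position 13 ')': depth becomes 2
  Position 14 ')': depth becomes 1
  Position 15 ')': depth becomes 0
Maximum depth reached: 4

4


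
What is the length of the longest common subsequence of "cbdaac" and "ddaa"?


LCS of "cbdaac" and "ddaa"
DP table:
           d    d    a    a
      0    0    0    0    0
  c   0    0    0    0    0
  b   0    0    0    0    0
  d   0    1    1    1    1
  a   0    1    1    2    2
  a   0    1    1    2    3
  c   0    1    1    2    3
LCS length = dp[6][4] = 3

3


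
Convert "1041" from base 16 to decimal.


Input: "1041" in base 16
Positional expansion:
  Digit '1' (value 1) x 16^3 = 4096
  Digit '0' (value 0) x 16^2 = 0
  Digit '4' (value 4) x 16^1 = 64
  Digit '1' (value 1) x 16^0 = 1
Sum = 4161

4161


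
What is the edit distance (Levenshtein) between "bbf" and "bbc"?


Computing edit distance: "bbf" -> "bbc"
DP table:
           b    b    c
      0    1    2    3
  b   1    0    1    2
  b   2    1    0    1
  f   3    2    1    1
Edit distance = dp[3][3] = 1

1


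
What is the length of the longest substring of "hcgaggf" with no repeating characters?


Input: "hcgaggf"
Sliding window (track last position of each char):
  Position 0 ('h'): window [0,0] length 1 -- new best
  Position 1 ('c'): window [0,1] length 2 -- new best
  Position 2 ('g'): window [0,2] length 3 -- new best
  Position 3 ('a'): window [0,3] length 4 -- new best
  Position 4 ('g'): repeat (last at 2), move window start to 3
  Position 4 ('g'): window [3,4] length 2
  Position 5 ('g'): repeat (last at 4), move window start to 5
  Position 5 ('g'): window [5,5] length 1
  Position 6 ('f'): window [5,6] length 2
Longest substring with no repeats: "hcga" with length 4

4


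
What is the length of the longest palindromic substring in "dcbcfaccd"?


Input: "dcbcfaccd"
Checking substrings for palindromes:
  [1:4] "cbc" (len 3) => palindrome
  [6:8] "cc" (len 2) => palindrome
Longest palindromic substring: "cbc" with length 3

3


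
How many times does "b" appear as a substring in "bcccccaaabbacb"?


Searching for "b" in "bcccccaaabbacb"
Scanning each position:
  Position 0: "b" => MATCH
  Position 1: "c" => no
  Position 2: "c" => no
  Position 3: "c" => no
  Position 4: "c" => no
  Position 5: "c" => no
  Position 6: "a" => no
  Position 7: "a" => no
  Position 8: "a" => no
  Position 9: "b" => MATCH
  Position 10: "b" => MATCH
  Position 11: "a" => no
  Position 12: "c" => no
  Position 13: "b" => MATCH
Total occurrences: 4

4


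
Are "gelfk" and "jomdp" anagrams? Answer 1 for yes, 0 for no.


Strings: "gelfk", "jomdp"
Sorted first:  efgkl
Sorted second: djmop
Differ at position 0: 'e' vs 'd' => not anagrams

0


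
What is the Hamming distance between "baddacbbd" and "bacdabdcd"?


Comparing "baddacbbd" and "bacdabdcd" position by position:
  Position 0: 'b' vs 'b' => same
  Position 1: 'a' vs 'a' => same
  Position 2: 'd' vs 'c' => differ
  Position 3: 'd' vs 'd' => same
  Position 4: 'a' vs 'a' => same
  Position 5: 'c' vs 'b' => differ
  Position 6: 'b' vs 'd' => differ
  Position 7: 'b' vs 'c' => differ
  Position 8: 'd' vs 'd' => same
Total differences (Hamming distance): 4

4


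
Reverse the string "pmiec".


Input: pmiec
Reading characters right to left:
  Position 4: 'c'
  Position 3: 'e'
  Position 2: 'i'
  Position 1: 'm'
  Position 0: 'p'
Reversed: ceimp

ceimp


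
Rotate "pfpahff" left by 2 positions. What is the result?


Input: "pfpahff", rotate left by 2
First 2 characters: "pf"
Remaining characters: "pahff"
Concatenate remaining + first: "pahff" + "pf" = "pahffpf"

pahffpf


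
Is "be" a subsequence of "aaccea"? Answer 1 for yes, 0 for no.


Check if "be" is a subsequence of "aaccea"
Greedy scan:
  Position 0 ('a'): no match needed
  Position 1 ('a'): no match needed
  Position 2 ('c'): no match needed
  Position 3 ('c'): no match needed
  Position 4 ('e'): no match needed
  Position 5 ('a'): no match needed
Only matched 0/2 characters => not a subsequence

0


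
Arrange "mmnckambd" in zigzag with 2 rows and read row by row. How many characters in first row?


Zigzag "mmnckambd" into 2 rows:
Placing characters:
  'm' => row 0
  'm' => row 1
  'n' => row 0
  'c' => row 1
  'k' => row 0
  'a' => row 1
  'm' => row 0
  'b' => row 1
  'd' => row 0
Rows:
  Row 0: "mnkmd"
  Row 1: "mcab"
First row length: 5

5


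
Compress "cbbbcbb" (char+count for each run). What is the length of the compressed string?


Input: cbbbcbb
Runs:
  'c' x 1 => "c1"
  'b' x 3 => "b3"
  'c' x 1 => "c1"
  'b' x 2 => "b2"
Compressed: "c1b3c1b2"
Compressed length: 8

8


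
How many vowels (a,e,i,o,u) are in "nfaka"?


Input: nfaka
Checking each character:
  'n' at position 0: consonant
  'f' at position 1: consonant
  'a' at position 2: vowel (running total: 1)
  'k' at position 3: consonant
  'a' at position 4: vowel (running total: 2)
Total vowels: 2

2


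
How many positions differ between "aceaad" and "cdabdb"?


Comparing "aceaad" and "cdabdb" position by position:
  Position 0: 'a' vs 'c' => DIFFER
  Position 1: 'c' vs 'd' => DIFFER
  Position 2: 'e' vs 'a' => DIFFER
  Position 3: 'a' vs 'b' => DIFFER
  Position 4: 'a' vs 'd' => DIFFER
  Position 5: 'd' vs 'b' => DIFFER
Positions that differ: 6

6


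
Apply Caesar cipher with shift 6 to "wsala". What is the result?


Caesar cipher: shift "wsala" by 6
  'w' (pos 22) + 6 = pos 2 = 'c'
  's' (pos 18) + 6 = pos 24 = 'y'
  'a' (pos 0) + 6 = pos 6 = 'g'
  'l' (pos 11) + 6 = pos 17 = 'r'
  'a' (pos 0) + 6 = pos 6 = 'g'
Result: cygrg

cygrg


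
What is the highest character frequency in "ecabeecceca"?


Input: ecabeecceca
Character counts:
  'a': 2
  'b': 1
  'c': 4
  'e': 4
Maximum frequency: 4

4


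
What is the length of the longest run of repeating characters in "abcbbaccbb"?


Input: "abcbbaccbb"
Scanning for longest run:
  Position 1 ('b'): new char, reset run to 1
  Position 2 ('c'): new char, reset run to 1
  Position 3 ('b'): new char, reset run to 1
  Position 4 ('b'): continues run of 'b', length=2
  Position 5 ('a'): new char, reset run to 1
  Position 6 ('c'): new char, reset run to 1
  Position 7 ('c'): continues run of 'c', length=2
  Position 8 ('b'): new char, reset run to 1
  Position 9 ('b'): continues run of 'b', length=2
Longest run: 'b' with length 2

2


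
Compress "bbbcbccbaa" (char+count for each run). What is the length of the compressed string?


Input: bbbcbccbaa
Runs:
  'b' x 3 => "b3"
  'c' x 1 => "c1"
  'b' x 1 => "b1"
  'c' x 2 => "c2"
  'b' x 1 => "b1"
  'a' x 2 => "a2"
Compressed: "b3c1b1c2b1a2"
Compressed length: 12

12


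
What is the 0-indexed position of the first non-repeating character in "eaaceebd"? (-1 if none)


Input: eaaceebd
Character frequencies:
  'a': 2
  'b': 1
  'c': 1
  'd': 1
  'e': 3
Scanning left to right for freq == 1:
  Position 0 ('e'): freq=3, skip
  Position 1 ('a'): freq=2, skip
  Position 2 ('a'): freq=2, skip
  Position 3 ('c'): unique! => answer = 3

3


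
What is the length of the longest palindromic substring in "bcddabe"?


Input: "bcddabe"
Checking substrings for palindromes:
  [2:4] "dd" (len 2) => palindrome
Longest palindromic substring: "dd" with length 2

2


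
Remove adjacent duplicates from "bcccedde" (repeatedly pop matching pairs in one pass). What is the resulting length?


Input: bcccedde
Stack-based adjacent duplicate removal:
  Read 'b': push. Stack: b
  Read 'c': push. Stack: bc
  Read 'c': matches stack top 'c' => pop. Stack: b
  Read 'c': push. Stack: bc
  Read 'e': push. Stack: bce
  Read 'd': push. Stack: bced
  Read 'd': matches stack top 'd' => pop. Stack: bce
  Read 'e': matches stack top 'e' => pop. Stack: bc
Final stack: "bc" (length 2)

2


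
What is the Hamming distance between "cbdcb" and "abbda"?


Comparing "cbdcb" and "abbda" position by position:
  Position 0: 'c' vs 'a' => differ
  Position 1: 'b' vs 'b' => same
  Position 2: 'd' vs 'b' => differ
  Position 3: 'c' vs 'd' => differ
  Position 4: 'b' vs 'a' => differ
Total differences (Hamming distance): 4

4


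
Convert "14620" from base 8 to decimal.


Input: "14620" in base 8
Positional expansion:
  Digit '1' (value 1) x 8^4 = 4096
  Digit '4' (value 4) x 8^3 = 2048
  Digit '6' (value 6) x 8^2 = 384
  Digit '2' (value 2) x 8^1 = 16
  Digit '0' (value 0) x 8^0 = 0
Sum = 6544

6544


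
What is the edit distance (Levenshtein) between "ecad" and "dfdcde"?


Computing edit distance: "ecad" -> "dfdcde"
DP table:
           d    f    d    c    d    e
      0    1    2    3    4    5    6
  e   1    1    2    3    4    5    5
  c   2    2    2    3    3    4    5
  a   3    3    3    3    4    4    5
  d   4    3    4    3    4    4    5
Edit distance = dp[4][6] = 5

5


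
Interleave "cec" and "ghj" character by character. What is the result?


Interleaving "cec" and "ghj":
  Position 0: 'c' from first, 'g' from second => "cg"
  Position 1: 'e' from first, 'h' from second => "eh"
  Position 2: 'c' from first, 'j' from second => "cj"
Result: cgehcj

cgehcj


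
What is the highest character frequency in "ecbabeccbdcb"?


Input: ecbabeccbdcb
Character counts:
  'a': 1
  'b': 4
  'c': 4
  'd': 1
  'e': 2
Maximum frequency: 4

4


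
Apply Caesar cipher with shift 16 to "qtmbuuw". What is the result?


Caesar cipher: shift "qtmbuuw" by 16
  'q' (pos 16) + 16 = pos 6 = 'g'
  't' (pos 19) + 16 = pos 9 = 'j'
  'm' (pos 12) + 16 = pos 2 = 'c'
  'b' (pos 1) + 16 = pos 17 = 'r'
  'u' (pos 20) + 16 = pos 10 = 'k'
  'u' (pos 20) + 16 = pos 10 = 'k'
  'w' (pos 22) + 16 = pos 12 = 'm'
Result: gjcrkkm

gjcrkkm


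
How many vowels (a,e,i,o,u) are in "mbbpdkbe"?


Input: mbbpdkbe
Checking each character:
  'm' at position 0: consonant
  'b' at position 1: consonant
  'b' at position 2: consonant
  'p' at position 3: consonant
  'd' at position 4: consonant
  'k' at position 5: consonant
  'b' at position 6: consonant
  'e' at position 7: vowel (running total: 1)
Total vowels: 1

1


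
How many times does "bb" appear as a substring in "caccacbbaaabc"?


Searching for "bb" in "caccacbbaaabc"
Scanning each position:
  Position 0: "ca" => no
  Position 1: "ac" => no
  Position 2: "cc" => no
  Position 3: "ca" => no
  Position 4: "ac" => no
  Position 5: "cb" => no
  Position 6: "bb" => MATCH
  Position 7: "ba" => no
  Position 8: "aa" => no
  Position 9: "aa" => no
  Position 10: "ab" => no
  Position 11: "bc" => no
Total occurrences: 1

1


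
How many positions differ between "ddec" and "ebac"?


Comparing "ddec" and "ebac" position by position:
  Position 0: 'd' vs 'e' => DIFFER
  Position 1: 'd' vs 'b' => DIFFER
  Position 2: 'e' vs 'a' => DIFFER
  Position 3: 'c' vs 'c' => same
Positions that differ: 3

3


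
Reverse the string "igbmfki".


Input: igbmfki
Reading characters right to left:
  Position 6: 'i'
  Position 5: 'k'
  Position 4: 'f'
  Position 3: 'm'
  Position 2: 'b'
  Position 1: 'g'
  Position 0: 'i'
Reversed: ikfmbgi

ikfmbgi


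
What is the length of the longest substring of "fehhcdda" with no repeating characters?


Input: "fehhcdda"
Sliding window (track last position of each char):
  Position 0 ('f'): window [0,0] length 1 -- new best
  Position 1 ('e'): window [0,1] length 2 -- new best
  Position 2 ('h'): window [0,2] length 3 -- new best
  Position 3 ('h'): repeat (last at 2), move window start to 3
  Position 3 ('h'): window [3,3] length 1
  Position 4 ('c'): window [3,4] length 2
  Position 5 ('d'): window [3,5] length 3
  Position 6 ('d'): repeat (last at 5), move window start to 6
  Position 6 ('d'): window [6,6] length 1
  Position 7 ('a'): window [6,7] length 2
Longest substring with no repeats: "feh" with length 3

3


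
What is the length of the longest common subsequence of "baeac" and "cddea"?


LCS of "baeac" and "cddea"
DP table:
           c    d    d    e    a
      0    0    0    0    0    0
  b   0    0    0    0    0    0
  a   0    0    0    0    0    1
  e   0    0    0    0    1    1
  a   0    0    0    0    1    2
  c   0    1    1    1    1    2
LCS length = dp[5][5] = 2

2


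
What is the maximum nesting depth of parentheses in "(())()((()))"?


Input: "(())()((()))"
Tracking depth:
  Position 0 '(': depth becomes 1
  Position 1 '(': depth becomes 2
  Position 2 ')': depth becomes 1
  Position 3 ')': depth becomes 0
  Position 4 '(': depth becomes 1
  Position 5 ')': depth becomes 0
  Position 6 '(': depth becomes 1
  Position 7 '(': depth becomes 2
  Position 8 '(': depth becomes 3
  Position 9 ')': depth becomes 2
  Position 10 ')': depth becomes 1
  Position 11 ')': depth becomes 0
Maximum depth reached: 3

3


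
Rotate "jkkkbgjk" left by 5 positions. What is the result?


Input: "jkkkbgjk", rotate left by 5
First 5 characters: "jkkkb"
Remaining characters: "gjk"
Concatenate remaining + first: "gjk" + "jkkkb" = "gjkjkkkb"

gjkjkkkb


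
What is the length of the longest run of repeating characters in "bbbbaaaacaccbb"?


Input: "bbbbaaaacaccbb"
Scanning for longest run:
  Position 1 ('b'): continues run of 'b', length=2
  Position 2 ('b'): continues run of 'b', length=3
  Position 3 ('b'): continues run of 'b', length=4
  Position 4 ('a'): new char, reset run to 1
  Position 5 ('a'): continues run of 'a', length=2
  Position 6 ('a'): continues run of 'a', length=3
  Position 7 ('a'): continues run of 'a', length=4
  Position 8 ('c'): new char, reset run to 1
  Position 9 ('a'): new char, reset run to 1
  Position 10 ('c'): new char, reset run to 1
  Position 11 ('c'): continues run of 'c', length=2
  Position 12 ('b'): new char, reset run to 1
  Position 13 ('b'): continues run of 'b', length=2
Longest run: 'b' with length 4

4


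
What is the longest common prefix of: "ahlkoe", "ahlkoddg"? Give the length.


Words: ahlkoe, ahlkoddg
  Position 0: all 'a' => match
  Position 1: all 'h' => match
  Position 2: all 'l' => match
  Position 3: all 'k' => match
  Position 4: all 'o' => match
  Position 5: ('e', 'd') => mismatch, stop
LCP = "ahlko" (length 5)

5


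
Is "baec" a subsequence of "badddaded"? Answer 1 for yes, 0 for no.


Check if "baec" is a subsequence of "badddaded"
Greedy scan:
  Position 0 ('b'): matches sub[0] = 'b'
  Position 1 ('a'): matches sub[1] = 'a'
  Position 2 ('d'): no match needed
  Position 3 ('d'): no match needed
  Position 4 ('d'): no match needed
  Position 5 ('a'): no match needed
  Position 6 ('d'): no match needed
  Position 7 ('e'): matches sub[2] = 'e'
  Position 8 ('d'): no match needed
Only matched 3/4 characters => not a subsequence

0


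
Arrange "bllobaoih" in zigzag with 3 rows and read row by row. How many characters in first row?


Zigzag "bllobaoih" into 3 rows:
Placing characters:
  'b' => row 0
  'l' => row 1
  'l' => row 2
  'o' => row 1
  'b' => row 0
  'a' => row 1
  'o' => row 2
  'i' => row 1
  'h' => row 0
Rows:
  Row 0: "bbh"
  Row 1: "loai"
  Row 2: "lo"
First row length: 3

3


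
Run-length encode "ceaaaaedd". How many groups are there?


Input: ceaaaaedd
Scanning for consecutive runs:
  Group 1: 'c' x 1 (positions 0-0)
  Group 2: 'e' x 1 (positions 1-1)
  Group 3: 'a' x 4 (positions 2-5)
  Group 4: 'e' x 1 (positions 6-6)
  Group 5: 'd' x 2 (positions 7-8)
Total groups: 5

5


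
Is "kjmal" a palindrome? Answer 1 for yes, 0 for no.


Input: kjmal
Reversed: lamjk
  Compare pos 0 ('k') with pos 4 ('l'): MISMATCH
  Compare pos 1 ('j') with pos 3 ('a'): MISMATCH
Result: not a palindrome

0


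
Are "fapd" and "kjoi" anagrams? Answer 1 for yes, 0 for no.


Strings: "fapd", "kjoi"
Sorted first:  adfp
Sorted second: ijko
Differ at position 0: 'a' vs 'i' => not anagrams

0


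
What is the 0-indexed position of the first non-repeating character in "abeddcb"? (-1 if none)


Input: abeddcb
Character frequencies:
  'a': 1
  'b': 2
  'c': 1
  'd': 2
  'e': 1
Scanning left to right for freq == 1:
  Position 0 ('a'): unique! => answer = 0

0


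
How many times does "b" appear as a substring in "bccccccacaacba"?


Searching for "b" in "bccccccacaacba"
Scanning each position:
  Position 0: "b" => MATCH
  Position 1: "c" => no
  Position 2: "c" => no
  Position 3: "c" => no
  Position 4: "c" => no
  Position 5: "c" => no
  Position 6: "c" => no
  Position 7: "a" => no
  Position 8: "c" => no
  Position 9: "a" => no
  Position 10: "a" => no
  Position 11: "c" => no
  Position 12: "b" => MATCH
  Position 13: "a" => no
Total occurrences: 2

2


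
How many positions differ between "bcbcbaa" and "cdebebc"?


Comparing "bcbcbaa" and "cdebebc" position by position:
  Position 0: 'b' vs 'c' => DIFFER
  Position 1: 'c' vs 'd' => DIFFER
  Position 2: 'b' vs 'e' => DIFFER
  Position 3: 'c' vs 'b' => DIFFER
  Position 4: 'b' vs 'e' => DIFFER
  Position 5: 'a' vs 'b' => DIFFER
  Position 6: 'a' vs 'c' => DIFFER
Positions that differ: 7

7


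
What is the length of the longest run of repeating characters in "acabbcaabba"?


Input: "acabbcaabba"
Scanning for longest run:
  Position 1 ('c'): new char, reset run to 1
  Position 2 ('a'): new char, reset run to 1
  Position 3 ('b'): new char, reset run to 1
  Position 4 ('b'): continues run of 'b', length=2
  Position 5 ('c'): new char, reset run to 1
  Position 6 ('a'): new char, reset run to 1
  Position 7 ('a'): continues run of 'a', length=2
  Position 8 ('b'): new char, reset run to 1
  Position 9 ('b'): continues run of 'b', length=2
  Position 10 ('a'): new char, reset run to 1
Longest run: 'b' with length 2

2
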